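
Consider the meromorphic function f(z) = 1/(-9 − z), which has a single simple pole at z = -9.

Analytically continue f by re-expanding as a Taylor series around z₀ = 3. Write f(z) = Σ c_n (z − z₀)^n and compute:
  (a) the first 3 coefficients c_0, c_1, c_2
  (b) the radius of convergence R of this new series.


Let w = z − z₀, so z = z₀ + w.
Then -9 − z = -9 − (z₀ + w) = (-9 − z₀) − w = -12 − w.
f(z) = 1/(-12 − w) = (1/(-12)) · 1/(1 − w/(-12)) = Σ_{n≥0} w^n / (-12)^(n+1).
So c_n = 1/(-12)^(n+1):
  c_0 = 1/(-12)^1 = -1/12.
  c_1 = 1/(-12)^2 = 1/144.
  c_2 = 1/(-12)^3 = -1/1728.
The series is valid for |w/d| < 1, i.e. |z − z₀| < |d|.
Radius of convergence: R = |-9 − z₀| = |-12| = 12 (distance from z₀ to the singularity z = -9).

c_0 = -1/12, c_1 = 1/144, c_2 = -1/1728; R = 12.


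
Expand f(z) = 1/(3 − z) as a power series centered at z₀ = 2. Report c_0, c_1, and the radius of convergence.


Let w = z − z₀, so z = z₀ + w.
Then 3 − z = 3 − (z₀ + w) = (3 − z₀) − w = 1 − w.
f(z) = 1/(1 − w) = (1/(1)) · 1/(1 − w/(1)) = Σ_{n≥0} w^n / (1)^(n+1).
So c_n = 1/(1)^(n+1):
  c_0 = 1/(1)^1 = 1.
  c_1 = 1/(1)^2 = 1.
The series is valid for |w/d| < 1, i.e. |z − z₀| < |d|.
Radius of convergence: R = |3 − z₀| = |1| = 1 (distance from z₀ to the singularity z = 3).

c_0 = 1, c_1 = 1; R = 1.


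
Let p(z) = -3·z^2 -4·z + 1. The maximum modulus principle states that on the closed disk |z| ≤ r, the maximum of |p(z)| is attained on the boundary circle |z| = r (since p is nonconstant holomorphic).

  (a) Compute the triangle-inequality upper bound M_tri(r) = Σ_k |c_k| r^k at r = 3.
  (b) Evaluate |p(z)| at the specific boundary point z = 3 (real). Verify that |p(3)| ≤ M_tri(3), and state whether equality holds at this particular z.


Coefficients: c_0 = 1, c_1 = -4, c_2 = -3. Radius r = 3.
Part (a). Triangle bound: M_tri(r) = Σ_k |c_k| r^k
  = |1|·3^0 + |-4|·3^1 + |-3|·3^2
  = 1 + 12 + 27 = 40.
This bounds M(r) := max_{|z|=r} |p(z)| from above; equality holds iff all terms c_k z^k can be made to align in phase at a single z on |z|=r.
Part (b). At z = 3 (real, on the circle |z| = r):
  p(3) = (1)·3^0 + (-4)·3^1 + (-3)·3^2 = -38.
  |p(3)| = 38.
Check: |p(3)| = 38 ≤ 40 = M_tri(3). ✓ Equality does not hold at z = 3 (the coefficients have mixed signs, so the terms do not all align in phase there).

M_tri(3) = 40; |p(3)| = 38; equality at z=3: no.


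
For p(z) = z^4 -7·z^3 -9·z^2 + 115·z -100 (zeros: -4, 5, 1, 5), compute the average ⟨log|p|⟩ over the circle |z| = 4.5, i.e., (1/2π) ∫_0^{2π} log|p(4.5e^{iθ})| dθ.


Zeros: -4, 1, 5, 5; r = 4.5.
Inside |z| < r: -4, 1. Outside (|z| ≥ r): 5, 5.
p(0) = -100, so log|p(0)| = log(100) = 4.6052.
Apply Jensen: I(r) = log|p(0)| + Σ_k log(r/|z_k|), summed over zeros inside |z| < r.
  log(r/|z_k|) for z_k = -4: log(4.5/4) = 0.1178
  log(r/|z_k|) for z_k = 1: log(4.5/1) = 1.5041
  Outside zeros (5, 5) contribute nothing to the Jensen sum.
Sum over inside zeros: 1.6219.
I(r) = log|p(0)| + (inside sum) = 4.6052 + 1.6219 = 6.2270.
Note: since some zeros are outside |z| ≤ r, the simplified n·log(r) form does NOT apply — only the inside zeros contribute.

I(r) ≈ 6.2270.


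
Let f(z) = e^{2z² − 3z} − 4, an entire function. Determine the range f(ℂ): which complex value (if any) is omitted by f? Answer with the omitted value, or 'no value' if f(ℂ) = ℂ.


Little Picard bounds the complement of f(ℂ) to at most one point.
The exponent g(z) = 2z² − 3z is a nonconstant polynomial, hence surjective onto ℂ. So e^{g(z)} takes every value in {e^w : w ∈ ℂ} = ℂ ∖ {0}. Adding -4 shifts the range to ℂ ∖ {-4}. f omits exactly -4.

Omitted value: -4.


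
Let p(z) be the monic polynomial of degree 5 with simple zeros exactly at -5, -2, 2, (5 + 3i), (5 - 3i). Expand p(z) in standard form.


The polynomial is p(z) = ∏_{α ∈ S} (z − α), where S = {-5, -2, 2, (5 + 3i), (5 - 3i)}.
Expanding the product yields: p(z) = z^5 -5·z^4 -20·z^3 + 190·z^2 + 64·z -680.
Note conjugate pairs combine to real quadratics: (z − (5+3i))(z − (5−3i)) = z² − 10z + 34.
The resulting polynomial has degree 5 and real coefficients as required.

p(z) = z^5 -5·z^4 -20·z^3 + 190·z^2 + 64·z -680.


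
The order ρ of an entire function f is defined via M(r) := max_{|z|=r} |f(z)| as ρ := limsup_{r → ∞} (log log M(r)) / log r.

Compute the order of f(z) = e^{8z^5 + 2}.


|e^{8z^5 + 2}| = e^{Re(8·z^5) + 2} ≤ e^{8|z|^5 + 2} = e^{8r^5 + 2} on |z| = r, so ρ ≤ 5. Choosing z on |z|=r so that 8·z^5 is real positive (always possible by picking arg z appropriately) gives |f(z)| = e^{8r^5 + 2}, matching the bound. The additive constant 2 does not affect log log M(r) ~ 5·log r. Hence ρ = 5.
Therefore ρ = 5.

Order ρ = 5.


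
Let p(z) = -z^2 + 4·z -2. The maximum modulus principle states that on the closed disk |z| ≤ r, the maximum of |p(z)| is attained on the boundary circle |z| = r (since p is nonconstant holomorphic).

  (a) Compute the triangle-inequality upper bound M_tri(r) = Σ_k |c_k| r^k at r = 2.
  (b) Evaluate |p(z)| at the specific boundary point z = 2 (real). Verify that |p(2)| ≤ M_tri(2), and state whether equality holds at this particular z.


Coefficients: c_0 = -2, c_1 = 4, c_2 = -1. Radius r = 2.
Part (a). Triangle bound: M_tri(r) = Σ_k |c_k| r^k
  = |-2|·2^0 + |4|·2^1 + |-1|·2^2
  = 2 + 8 + 4 = 14.
This bounds M(r) := max_{|z|=r} |p(z)| from above; equality holds iff all terms c_k z^k can be made to align in phase at a single z on |z|=r.
Part (b). At z = 2 (real, on the circle |z| = r):
  p(2) = (-2)·2^0 + (4)·2^1 + (-1)·2^2 = 2.
  |p(2)| = 2.
Check: |p(2)| = 2 ≤ 14 = M_tri(2). ✓ Equality does not hold at z = 2 (the coefficients have mixed signs, so the terms do not all align in phase there).

M_tri(2) = 14; |p(2)| = 2; equality at z=2: no.


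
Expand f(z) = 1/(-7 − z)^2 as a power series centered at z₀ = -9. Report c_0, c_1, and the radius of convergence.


Let w = z − z₀, so z = z₀ + w.
Then -7 − z = -7 − (z₀ + w) = (-7 − z₀) − w = 2 − w.
f(z) = 1/(2 − w)^2 = (1/(2)^2) · (1 − w/(2))^{−2}.
By the binomial series (1−u)^{−2} = Σ_{n≥0} C(n+1, 1) u^n for |u|<1, with u = w/(2):
  c_n = C(n+1, 1) / (2)^(n+2).
  c_0 = 1/(2)^2 = 1/4.
  c_1 = 2/(2)^3 = 1/4.
The series is valid for |w/d| < 1, i.e. |z − z₀| < |d|.
Radius of convergence: R = |-7 − z₀| = |2| = 2 (distance from z₀ to the singularity z = -7).

c_0 = 1/4, c_1 = 1/4; R = 2.


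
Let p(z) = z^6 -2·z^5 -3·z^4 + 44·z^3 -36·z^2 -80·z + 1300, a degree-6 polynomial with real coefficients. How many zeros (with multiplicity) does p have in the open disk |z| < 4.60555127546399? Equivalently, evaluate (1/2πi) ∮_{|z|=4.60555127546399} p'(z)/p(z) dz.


The zeros of p are: (3 + 2i), (3 - 2i), (1 + 3i), (1 - 3i), (-3 + 1i), (-3 - 1i).
Their magnitudes are: 3.606, 3.606, 3.162, 3.162, 3.162, 3.162.
Zeros with |z| < R = 4.60555127546399: (3 + 2i), (3 - 2i), (1 + 3i), (1 - 3i), (-3 + 1i), (-3 - 1i).
Count = 6.
By the argument principle, (1/2πi) ∮_{|z|=R} p'(z)/p(z) dz equals exactly this count.

Number of zeros inside |z| < 4.60555127546399: 6.


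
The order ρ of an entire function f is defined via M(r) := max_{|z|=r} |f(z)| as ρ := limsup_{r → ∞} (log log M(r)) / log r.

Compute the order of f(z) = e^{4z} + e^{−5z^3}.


Each summand is entire of order 1 and 3 respectively (as in the single-exponential case). The order of a sum is at most the max of the orders, so ρ ≤ 3. For the lower bound: on |z|=r choose arg z so that -5z^3 is real positive; then |e^{-5z^3}| = e^{5r^3} while |e^{4z}| ≤ e^{4r^1} = o(e^{5r^3}). So |f| ≥ e^{5r^3}(1 − o(1)) and ρ ≥ 3. Hence ρ = max(1, 3) = 3.
Therefore ρ = 3.

Order ρ = 3.


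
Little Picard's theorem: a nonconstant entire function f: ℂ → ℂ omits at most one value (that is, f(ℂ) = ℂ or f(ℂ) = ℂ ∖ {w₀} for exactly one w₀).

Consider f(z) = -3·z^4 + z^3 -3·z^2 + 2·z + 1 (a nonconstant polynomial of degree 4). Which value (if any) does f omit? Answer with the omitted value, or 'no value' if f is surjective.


Little Picard bounds the complement of f(ℂ) to at most one point.
For every w ∈ ℂ, the equation p(z) − w = 0 is a nonconstant polynomial in z and hence has at least one root by the fundamental theorem of algebra. So p is surjective onto ℂ, omitting no value.

Omitted value: no value.


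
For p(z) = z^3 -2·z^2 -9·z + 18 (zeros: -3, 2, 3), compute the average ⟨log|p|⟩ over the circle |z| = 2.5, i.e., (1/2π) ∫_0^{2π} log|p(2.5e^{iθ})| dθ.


Zeros: -3, 2, 3; r = 2.5.
Inside |z| < r: 2. Outside (|z| ≥ r): -3, 3.
p(0) = 18, so log|p(0)| = log(18) = 2.8904.
Apply Jensen: I(r) = log|p(0)| + Σ_k log(r/|z_k|), summed over zeros inside |z| < r.
  log(r/|z_k|) for z_k = 2: log(2.5/2) = 0.2231
  Outside zeros (-3, 3) contribute nothing to the Jensen sum.
Sum over inside zeros: 0.2231.
I(r) = log|p(0)| + (inside sum) = 2.8904 + 0.2231 = 3.1135.
Note: since some zeros are outside |z| ≤ r, the simplified n·log(r) form does NOT apply — only the inside zeros contribute.

I(r) ≈ 3.1135.


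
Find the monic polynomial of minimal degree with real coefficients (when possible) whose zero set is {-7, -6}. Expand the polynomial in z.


The polynomial is p(z) = ∏_{α ∈ S} (z − α), where S = {-7, -6}.
Expanding the product yields: p(z) = z^2 + 13·z + 42.
The resulting polynomial has degree 2 and real coefficients as required.

p(z) = z^2 + 13·z + 42.


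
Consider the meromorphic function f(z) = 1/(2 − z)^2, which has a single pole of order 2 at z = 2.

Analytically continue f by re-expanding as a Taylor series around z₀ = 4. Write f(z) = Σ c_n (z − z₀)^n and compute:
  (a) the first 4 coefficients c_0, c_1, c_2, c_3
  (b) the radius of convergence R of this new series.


Let w = z − z₀, so z = z₀ + w.
Then 2 − z = 2 − (z₀ + w) = (2 − z₀) − w = -2 − w.
f(z) = 1/(-2 − w)^2 = (1/(-2)^2) · (1 − w/(-2))^{−2}.
By the binomial series (1−u)^{−2} = Σ_{n≥0} C(n+1, 1) u^n for |u|<1, with u = w/(-2):
  c_n = C(n+1, 1) / (-2)^(n+2).
  c_0 = 1/(-2)^2 = 1/4.
  c_1 = 2/(-2)^3 = -1/4.
  c_2 = 3/(-2)^4 = 3/16.
  c_3 = 4/(-2)^5 = -1/8.
The series is valid for |w/d| < 1, i.e. |z − z₀| < |d|.
Radius of convergence: R = |2 − z₀| = |-2| = 2 (distance from z₀ to the singularity z = 2).

c_0 = 1/4, c_1 = -1/4, c_2 = 3/16, c_3 = -1/8; R = 2.


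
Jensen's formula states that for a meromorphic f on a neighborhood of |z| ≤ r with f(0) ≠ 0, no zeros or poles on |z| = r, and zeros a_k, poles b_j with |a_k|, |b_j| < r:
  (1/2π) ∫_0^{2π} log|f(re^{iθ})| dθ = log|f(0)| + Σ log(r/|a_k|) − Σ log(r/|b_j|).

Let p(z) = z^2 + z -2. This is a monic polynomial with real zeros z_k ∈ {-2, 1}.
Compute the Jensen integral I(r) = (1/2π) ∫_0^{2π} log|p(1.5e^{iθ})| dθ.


Zeros: -2, 1; r = 1.5.
Inside |z| < r: 1. Outside (|z| ≥ r): -2.
p(0) = -2, so log|p(0)| = log(2) = 0.6931.
Apply Jensen: I(r) = log|p(0)| + Σ_k log(r/|z_k|), summed over zeros inside |z| < r.
  log(r/|z_k|) for z_k = 1: log(1.5/1) = 0.4055
  Outside zeros (-2) contribute nothing to the Jensen sum.
Sum over inside zeros: 0.4055.
I(r) = log|p(0)| + (inside sum) = 0.6931 + 0.4055 = 1.0986.
Note: since some zeros are outside |z| ≤ r, the simplified n·log(r) form does NOT apply — only the inside zeros contribute.

I(r) ≈ 1.0986.


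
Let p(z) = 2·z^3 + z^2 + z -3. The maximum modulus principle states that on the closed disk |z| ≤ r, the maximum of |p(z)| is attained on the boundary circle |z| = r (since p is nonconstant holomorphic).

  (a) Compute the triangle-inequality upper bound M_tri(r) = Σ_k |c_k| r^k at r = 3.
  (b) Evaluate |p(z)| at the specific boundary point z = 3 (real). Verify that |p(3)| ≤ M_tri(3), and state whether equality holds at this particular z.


Coefficients: c_0 = -3, c_1 = 1, c_2 = 1, c_3 = 2. Radius r = 3.
Part (a). Triangle bound: M_tri(r) = Σ_k |c_k| r^k
  = |-3|·3^0 + |1|·3^1 + |1|·3^2 + |2|·3^3
  = 3 + 3 + 9 + 54 = 69.
This bounds M(r) := max_{|z|=r} |p(z)| from above; equality holds iff all terms c_k z^k can be made to align in phase at a single z on |z|=r.
Part (b). At z = 3 (real, on the circle |z| = r):
  p(3) = (-3)·3^0 + (1)·3^1 + (1)·3^2 + (2)·3^3 = 63.
  |p(3)| = 63.
Check: |p(3)| = 63 ≤ 69 = M_tri(3). ✓ Equality does not hold at z = 3 (the coefficients have mixed signs, so the terms do not all align in phase there).

M_tri(3) = 69; |p(3)| = 63; equality at z=3: no.


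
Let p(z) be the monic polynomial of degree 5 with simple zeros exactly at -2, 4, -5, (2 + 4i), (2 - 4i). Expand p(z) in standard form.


The polynomial is p(z) = ∏_{α ∈ S} (z − α), where S = {-2, 4, -5, (2 + 4i), (2 - 4i)}.
Expanding the product yields: p(z) = z^5 -z^4 -10·z^3 + 92·z^2 -200·z -800.
Note conjugate pairs combine to real quadratics: (z − (2+4i))(z − (2−4i)) = z² − 4z + 20.
The resulting polynomial has degree 5 and real coefficients as required.

p(z) = z^5 -z^4 -10·z^3 + 92·z^2 -200·z -800.


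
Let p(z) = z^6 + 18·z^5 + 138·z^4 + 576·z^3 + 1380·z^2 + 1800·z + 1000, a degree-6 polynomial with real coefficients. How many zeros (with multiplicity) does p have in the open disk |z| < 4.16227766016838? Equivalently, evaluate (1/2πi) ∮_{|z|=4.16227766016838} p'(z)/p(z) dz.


The zeros of p are: (-3 + 1i), (-3 - 1i), (-3 + 1i), (-3 - 1i), (-3 + 1i), (-3 - 1i).
Their magnitudes are: 3.162, 3.162, 3.162, 3.162, 3.162, 3.162.
Zeros with |z| < R = 4.16227766016838: (-3 + 1i), (-3 - 1i), (-3 + 1i), (-3 - 1i), (-3 + 1i), (-3 - 1i).
Count = 6.
By the argument principle, (1/2πi) ∮_{|z|=R} p'(z)/p(z) dz equals exactly this count.

Number of zeros inside |z| < 4.16227766016838: 6.


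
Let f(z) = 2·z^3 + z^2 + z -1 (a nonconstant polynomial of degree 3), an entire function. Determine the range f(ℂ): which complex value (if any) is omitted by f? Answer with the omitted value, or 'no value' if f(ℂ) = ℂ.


Little Picard bounds the complement of f(ℂ) to at most one point.
For every w ∈ ℂ, the equation p(z) − w = 0 is a nonconstant polynomial in z and hence has at least one root by the fundamental theorem of algebra. So p is surjective onto ℂ, omitting no value.

Omitted value: no value.


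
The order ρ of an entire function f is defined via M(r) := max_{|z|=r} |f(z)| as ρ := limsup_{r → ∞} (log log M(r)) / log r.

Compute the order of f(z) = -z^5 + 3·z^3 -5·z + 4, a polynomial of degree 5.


|f(z)| ≤ Σ|c_k|·r^k = O(r^5) as r → ∞. Polynomial growth is O(e^{r^ε}) for every ε > 0 (since r^5/e^{r^ε} → 0), so ρ ≤ ε for all ε > 0, i.e. ρ = 0. Every nonconstant polynomial has order 0.
Therefore ρ = 0.

Order ρ = 0.


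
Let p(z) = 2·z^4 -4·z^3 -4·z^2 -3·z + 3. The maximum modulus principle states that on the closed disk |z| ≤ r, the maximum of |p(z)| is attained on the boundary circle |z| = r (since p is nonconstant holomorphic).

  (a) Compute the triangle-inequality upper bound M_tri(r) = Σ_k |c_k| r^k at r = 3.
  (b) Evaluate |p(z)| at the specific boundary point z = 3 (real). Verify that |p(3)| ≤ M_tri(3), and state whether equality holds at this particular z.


Coefficients: c_0 = 3, c_1 = -3, c_2 = -4, c_3 = -4, c_4 = 2. Radius r = 3.
Part (a). Triangle bound: M_tri(r) = Σ_k |c_k| r^k
  = |3|·3^0 + |-3|·3^1 + |-4|·3^2 + |-4|·3^3 + |2|·3^4
  = 3 + 9 + 36 + 108 + 162 = 318.
This bounds M(r) := max_{|z|=r} |p(z)| from above; equality holds iff all terms c_k z^k can be made to align in phase at a single z on |z|=r.
Part (b). At z = 3 (real, on the circle |z| = r):
  p(3) = (3)·3^0 + (-3)·3^1 + (-4)·3^2 + (-4)·3^3 + (2)·3^4 = 12.
  |p(3)| = 12.
Check: |p(3)| = 12 ≤ 318 = M_tri(3). ✓ Equality does not hold at z = 3 (the coefficients have mixed signs, so the terms do not all align in phase there).

M_tri(3) = 318; |p(3)| = 12; equality at z=3: no.


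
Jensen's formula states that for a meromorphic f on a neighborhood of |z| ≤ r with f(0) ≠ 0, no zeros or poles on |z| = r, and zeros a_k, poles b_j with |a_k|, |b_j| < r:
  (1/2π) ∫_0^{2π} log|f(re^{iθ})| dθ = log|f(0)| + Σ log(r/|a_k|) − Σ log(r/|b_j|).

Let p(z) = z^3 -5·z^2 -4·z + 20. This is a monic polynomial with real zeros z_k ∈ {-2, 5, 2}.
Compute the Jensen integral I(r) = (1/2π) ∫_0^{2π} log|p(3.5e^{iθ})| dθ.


Zeros: -2, 2, 5; r = 3.5.
Inside |z| < r: -2, 2. Outside (|z| ≥ r): 5.
p(0) = 20, so log|p(0)| = log(20) = 2.9957.
Apply Jensen: I(r) = log|p(0)| + Σ_k log(r/|z_k|), summed over zeros inside |z| < r.
  log(r/|z_k|) for z_k = -2: log(3.5/2) = 0.5596
  log(r/|z_k|) for z_k = 2: log(3.5/2) = 0.5596
  Outside zeros (5) contribute nothing to the Jensen sum.
Sum over inside zeros: 1.1192.
I(r) = log|p(0)| + (inside sum) = 2.9957 + 1.1192 = 4.1150.
Note: since some zeros are outside |z| ≤ r, the simplified n·log(r) form does NOT apply — only the inside zeros contribute.

I(r) ≈ 4.1150.


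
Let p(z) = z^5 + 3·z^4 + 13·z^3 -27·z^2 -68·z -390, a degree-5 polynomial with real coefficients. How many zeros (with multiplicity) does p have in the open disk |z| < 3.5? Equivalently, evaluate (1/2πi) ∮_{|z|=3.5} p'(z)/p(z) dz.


The zeros of p are: 3, (-2 + 3i), (-2 - 3i), (-1 + 3i), (-1 - 3i).
Their magnitudes are: 3, 3.606, 3.606, 3.162, 3.162.
Zeros with |z| < R = 3.5: 3, (-1 + 3i), (-1 - 3i).
Count = 3.
By the argument principle, (1/2πi) ∮_{|z|=R} p'(z)/p(z) dz equals exactly this count.

Number of zeros inside |z| < 3.5: 3.


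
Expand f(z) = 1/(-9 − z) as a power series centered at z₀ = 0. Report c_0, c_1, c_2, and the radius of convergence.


Let w = z − z₀, so z = z₀ + w.
Then -9 − z = -9 − (z₀ + w) = (-9 − z₀) − w = -9 − w.
f(z) = 1/(-9 − w) = (1/(-9)) · 1/(1 − w/(-9)) = Σ_{n≥0} w^n / (-9)^(n+1).
So c_n = 1/(-9)^(n+1):
  c_0 = 1/(-9)^1 = -1/9.
  c_1 = 1/(-9)^2 = 1/81.
  c_2 = 1/(-9)^3 = -1/729.
The series is valid for |w/d| < 1, i.e. |z − z₀| < |d|.
Radius of convergence: R = |-9 − z₀| = |-9| = 9 (distance from z₀ to the singularity z = -9).

c_0 = -1/9, c_1 = 1/81, c_2 = -1/729; R = 9.


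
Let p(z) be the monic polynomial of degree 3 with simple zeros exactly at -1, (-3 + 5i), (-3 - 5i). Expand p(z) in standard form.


The polynomial is p(z) = ∏_{α ∈ S} (z − α), where S = {-1, (-3 + 5i), (-3 - 5i)}.
Expanding the product yields: p(z) = z^3 + 7·z^2 + 40·z + 34.
Note conjugate pairs combine to real quadratics: (z − (-3+5i))(z − (-3−5i)) = z² + 6z + 34.
The resulting polynomial has degree 3 and real coefficients as required.

p(z) = z^3 + 7·z^2 + 40·z + 34.


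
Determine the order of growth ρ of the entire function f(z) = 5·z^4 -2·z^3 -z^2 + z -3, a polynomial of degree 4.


|f(z)| ≤ Σ|c_k|·r^k = O(r^4) as r → ∞. Polynomial growth is O(e^{r^ε}) for every ε > 0 (since r^4/e^{r^ε} → 0), so ρ ≤ ε for all ε > 0, i.e. ρ = 0. Every nonconstant polynomial has order 0.
Therefore ρ = 0.

Order ρ = 0.


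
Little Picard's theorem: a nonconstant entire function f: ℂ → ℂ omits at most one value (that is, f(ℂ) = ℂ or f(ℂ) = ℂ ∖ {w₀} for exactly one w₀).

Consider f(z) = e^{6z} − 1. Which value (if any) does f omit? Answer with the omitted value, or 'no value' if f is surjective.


Little Picard bounds the complement of f(ℂ) to at most one point.
e^{6z} is never zero on ℂ, so 1·e^{6z} takes every value in ℂ ∖ {0}. Adding -1 shifts the range to ℂ ∖ {-1}. Thus f omits exactly the value -1.

Omitted value: -1.


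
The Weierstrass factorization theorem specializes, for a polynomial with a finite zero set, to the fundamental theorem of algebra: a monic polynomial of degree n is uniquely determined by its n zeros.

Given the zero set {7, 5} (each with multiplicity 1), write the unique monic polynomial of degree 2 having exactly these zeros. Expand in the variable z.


The polynomial is p(z) = ∏_{α ∈ S} (z − α), where S = {7, 5}.
Expanding the product yields: p(z) = z^2 -12·z + 35.
The resulting polynomial has degree 2 and real coefficients as required.

p(z) = z^2 -12·z + 35.


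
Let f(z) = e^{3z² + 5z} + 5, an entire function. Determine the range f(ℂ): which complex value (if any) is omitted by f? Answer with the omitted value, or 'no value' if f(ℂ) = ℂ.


Little Picard bounds the complement of f(ℂ) to at most one point.
The exponent g(z) = 3z² + 5z is a nonconstant polynomial, hence surjective onto ℂ. So e^{g(z)} takes every value in {e^w : w ∈ ℂ} = ℂ ∖ {0}. Adding 5 shifts the range to ℂ ∖ {5}. f omits exactly 5.

Omitted value: 5.


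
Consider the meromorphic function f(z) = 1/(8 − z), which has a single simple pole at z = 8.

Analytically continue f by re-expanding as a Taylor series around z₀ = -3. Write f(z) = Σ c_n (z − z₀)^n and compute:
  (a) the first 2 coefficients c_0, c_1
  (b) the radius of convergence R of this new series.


Let w = z − z₀, so z = z₀ + w.
Then 8 − z = 8 − (z₀ + w) = (8 − z₀) − w = 11 − w.
f(z) = 1/(11 − w) = (1/(11)) · 1/(1 − w/(11)) = Σ_{n≥0} w^n / (11)^(n+1).
So c_n = 1/(11)^(n+1):
  c_0 = 1/(11)^1 = 1/11.
  c_1 = 1/(11)^2 = 1/121.
The series is valid for |w/d| < 1, i.e. |z − z₀| < |d|.
Radius of convergence: R = |8 − z₀| = |11| = 11 (distance from z₀ to the singularity z = 8).

c_0 = 1/11, c_1 = 1/121; R = 11.


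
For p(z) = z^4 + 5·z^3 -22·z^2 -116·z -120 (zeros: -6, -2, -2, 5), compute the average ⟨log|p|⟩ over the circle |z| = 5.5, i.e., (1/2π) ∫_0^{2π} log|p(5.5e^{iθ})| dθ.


Zeros: -6, -2, -2, 5; r = 5.5.
Inside |z| < r: -2, -2, 5. Outside (|z| ≥ r): -6.
p(0) = -120, so log|p(0)| = log(120) = 4.7875.
Apply Jensen: I(r) = log|p(0)| + Σ_k log(r/|z_k|), summed over zeros inside |z| < r.
  log(r/|z_k|) for z_k = -2: log(5.5/2) = 1.0116
  log(r/|z_k|) for z_k = -2: log(5.5/2) = 1.0116
  log(r/|z_k|) for z_k = 5: log(5.5/5) = 0.0953
  Outside zeros (-6) contribute nothing to the Jensen sum.
Sum over inside zeros: 2.1185.
I(r) = log|p(0)| + (inside sum) = 4.7875 + 2.1185 = 6.9060.
Note: since some zeros are outside |z| ≤ r, the simplified n·log(r) form does NOT apply — only the inside zeros contribute.

I(r) ≈ 6.9060.


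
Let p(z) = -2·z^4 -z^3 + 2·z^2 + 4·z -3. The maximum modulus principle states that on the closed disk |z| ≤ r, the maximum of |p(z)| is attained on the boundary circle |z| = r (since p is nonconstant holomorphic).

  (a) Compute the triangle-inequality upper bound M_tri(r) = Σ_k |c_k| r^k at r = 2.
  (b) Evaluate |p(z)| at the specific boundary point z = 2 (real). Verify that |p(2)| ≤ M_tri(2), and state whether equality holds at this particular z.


Coefficients: c_0 = -3, c_1 = 4, c_2 = 2, c_3 = -1, c_4 = -2. Radius r = 2.
Part (a). Triangle bound: M_tri(r) = Σ_k |c_k| r^k
  = |-3|·2^0 + |4|·2^1 + |2|·2^2 + |-1|·2^3 + |-2|·2^4
  = 3 + 8 + 8 + 8 + 32 = 59.
This bounds M(r) := max_{|z|=r} |p(z)| from above; equality holds iff all terms c_k z^k can be made to align in phase at a single z on |z|=r.
Part (b). At z = 2 (real, on the circle |z| = r):
  p(2) = (-3)·2^0 + (4)·2^1 + (2)·2^2 + (-1)·2^3 + (-2)·2^4 = -27.
  |p(2)| = 27.
Check: |p(2)| = 27 ≤ 59 = M_tri(2). ✓ Equality does not hold at z = 2 (the coefficients have mixed signs, so the terms do not all align in phase there).

M_tri(2) = 59; |p(2)| = 27; equality at z=2: no.


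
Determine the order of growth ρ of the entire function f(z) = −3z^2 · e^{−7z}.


M(r) = max_{|z|=r} |-3|·|z|^2·|e^{−7z}| = 3·r^2 · e^{7r^1} (the factors attain their maxima compatibly on |z|=r). Then log M(r) = log 3 + 2·log r + 7r^1, dominated by the last term, so log log M(r) ~ 1·log r. The polynomial factor -3z^2 contributes only a log r term and does not affect the order. ρ = 1.
Therefore ρ = 1.

Order ρ = 1.


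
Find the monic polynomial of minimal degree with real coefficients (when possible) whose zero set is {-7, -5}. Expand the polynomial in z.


The polynomial is p(z) = ∏_{α ∈ S} (z − α), where S = {-7, -5}.
Expanding the product yields: p(z) = z^2 + 12·z + 35.
The resulting polynomial has degree 2 and real coefficients as required.

p(z) = z^2 + 12·z + 35.


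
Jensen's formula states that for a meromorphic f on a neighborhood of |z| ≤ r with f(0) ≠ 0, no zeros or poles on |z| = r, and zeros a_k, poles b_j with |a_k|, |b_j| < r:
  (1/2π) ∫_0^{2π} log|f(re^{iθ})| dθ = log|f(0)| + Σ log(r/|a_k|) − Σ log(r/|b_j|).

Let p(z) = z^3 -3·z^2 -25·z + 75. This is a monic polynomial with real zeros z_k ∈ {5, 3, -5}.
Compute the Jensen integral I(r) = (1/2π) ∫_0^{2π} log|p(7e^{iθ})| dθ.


Zeros: -5, 3, 5; r = 7.
Inside |z| < r: -5, 3, 5. Outside (|z| ≥ r): ∅.
p(0) = 75, so log|p(0)| = log(75) = 4.3175.
Apply Jensen: I(r) = log|p(0)| + Σ_k log(r/|z_k|), summed over zeros inside |z| < r.
  log(r/|z_k|) for z_k = 5: log(7/5) = 0.3365
  log(r/|z_k|) for z_k = 3: log(7/3) = 0.8473
  log(r/|z_k|) for z_k = -5: log(7/5) = 0.3365
Sum over inside zeros: 1.5202.
I(r) = log|p(0)| + (inside sum) = 4.3175 + 1.5202 = 5.8377.
Closed form (all zeros inside, monic): I(r) = n·log(r) = 3·log(7) = 5.8377. ✓

I(r) ≈ 5.8377.


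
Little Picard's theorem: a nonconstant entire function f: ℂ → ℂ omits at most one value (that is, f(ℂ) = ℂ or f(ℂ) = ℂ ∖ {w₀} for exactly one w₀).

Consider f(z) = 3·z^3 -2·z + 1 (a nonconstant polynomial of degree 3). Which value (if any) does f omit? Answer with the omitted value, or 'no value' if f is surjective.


Little Picard bounds the complement of f(ℂ) to at most one point.
For every w ∈ ℂ, the equation p(z) − w = 0 is a nonconstant polynomial in z and hence has at least one root by the fundamental theorem of algebra. So p is surjective onto ℂ, omitting no value.

Omitted value: no value.


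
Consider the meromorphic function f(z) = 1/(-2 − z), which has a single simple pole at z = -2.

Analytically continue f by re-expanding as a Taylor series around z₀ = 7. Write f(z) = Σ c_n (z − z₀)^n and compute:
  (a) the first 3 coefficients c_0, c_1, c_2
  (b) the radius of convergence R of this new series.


Let w = z − z₀, so z = z₀ + w.
Then -2 − z = -2 − (z₀ + w) = (-2 − z₀) − w = -9 − w.
f(z) = 1/(-9 − w) = (1/(-9)) · 1/(1 − w/(-9)) = Σ_{n≥0} w^n / (-9)^(n+1).
So c_n = 1/(-9)^(n+1):
  c_0 = 1/(-9)^1 = -1/9.
  c_1 = 1/(-9)^2 = 1/81.
  c_2 = 1/(-9)^3 = -1/729.
The series is valid for |w/d| < 1, i.e. |z − z₀| < |d|.
Radius of convergence: R = |-2 − z₀| = |-9| = 9 (distance from z₀ to the singularity z = -2).

c_0 = -1/9, c_1 = 1/81, c_2 = -1/729; R = 9.


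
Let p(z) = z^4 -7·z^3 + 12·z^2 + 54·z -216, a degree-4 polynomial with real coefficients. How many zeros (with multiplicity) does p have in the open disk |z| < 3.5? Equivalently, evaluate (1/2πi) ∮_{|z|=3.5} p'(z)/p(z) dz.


The zeros of p are: (3 + 3i), (3 - 3i), -3, 4.
Their magnitudes are: 4.243, 4.243, 3, 4.
Zeros with |z| < R = 3.5: -3.
Count = 1.
By the argument principle, (1/2πi) ∮_{|z|=R} p'(z)/p(z) dz equals exactly this count.

Number of zeros inside |z| < 3.5: 1.


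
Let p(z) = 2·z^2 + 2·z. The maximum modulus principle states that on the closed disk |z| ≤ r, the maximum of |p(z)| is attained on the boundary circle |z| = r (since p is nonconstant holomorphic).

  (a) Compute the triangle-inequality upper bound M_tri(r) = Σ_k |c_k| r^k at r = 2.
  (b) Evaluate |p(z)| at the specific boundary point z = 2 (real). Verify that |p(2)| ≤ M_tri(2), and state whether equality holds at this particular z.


Coefficients: c_0 = 0, c_1 = 2, c_2 = 2. Radius r = 2.
Part (a). Triangle bound: M_tri(r) = Σ_k |c_k| r^k
  = |0|·2^0 + |2|·2^1 + |2|·2^2
  = 0 + 4 + 8 = 12.
This bounds M(r) := max_{|z|=r} |p(z)| from above; equality holds iff all terms c_k z^k can be made to align in phase at a single z on |z|=r.
Part (b). At z = 2 (real, on the circle |z| = r):
  p(2) = (0)·2^0 + (2)·2^1 + (2)·2^2 = 12.
  |p(2)| = 12.
Since all nonzero coefficients share the same sign, |p(2)| = 12 = M_tri(2); the triangle bound is attained at z = 2, so in fact M(r) = 12.

M_tri(2) = 12; |p(2)| = 12; equality at z=2: yes.


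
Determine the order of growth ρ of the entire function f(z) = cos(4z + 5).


cos(w) is a linear combination of e^{iw} and e^{−iw} (or e^w, e^{−w} in the hyperbolic case), so |cos(w)| ≤ e^{|w|}. With w = 4z + 5, |w| ≤ 4|z| + 5 = 4r + 5 on |z| = r, giving M(r) ≤ e^{4r + 5}, so ρ ≤ 1. On a suitable ray (z = it for sin/cos; z = t for sinh/cosh, t real → ∞), |cos(4z + 5)| grows like e^{4|t|}/2, so ρ ≥ 1. Hence ρ = 1.
Therefore ρ = 1.

Order ρ = 1.


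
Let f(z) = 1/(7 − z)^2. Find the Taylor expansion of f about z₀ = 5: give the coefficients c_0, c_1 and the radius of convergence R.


Let w = z − z₀, so z = z₀ + w.
Then 7 − z = 7 − (z₀ + w) = (7 − z₀) − w = 2 − w.
f(z) = 1/(2 − w)^2 = (1/(2)^2) · (1 − w/(2))^{−2}.
By the binomial series (1−u)^{−2} = Σ_{n≥0} C(n+1, 1) u^n for |u|<1, with u = w/(2):
  c_n = C(n+1, 1) / (2)^(n+2).
  c_0 = 1/(2)^2 = 1/4.
  c_1 = 2/(2)^3 = 1/4.
The series is valid for |w/d| < 1, i.e. |z − z₀| < |d|.
Radius of convergence: R = |7 − z₀| = |2| = 2 (distance from z₀ to the singularity z = 7).

c_0 = 1/4, c_1 = 1/4; R = 2.


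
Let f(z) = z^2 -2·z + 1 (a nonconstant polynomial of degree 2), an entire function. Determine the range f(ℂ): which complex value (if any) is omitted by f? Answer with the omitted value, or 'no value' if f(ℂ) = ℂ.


Little Picard bounds the complement of f(ℂ) to at most one point.
For every w ∈ ℂ, the equation p(z) − w = 0 is a nonconstant polynomial in z and hence has at least one root by the fundamental theorem of algebra. So p is surjective onto ℂ, omitting no value.

Omitted value: no value.


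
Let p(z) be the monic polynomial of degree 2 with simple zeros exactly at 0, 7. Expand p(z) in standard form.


The polynomial is p(z) = ∏_{α ∈ S} (z − α), where S = {0, 7}.
Expanding the product yields: p(z) = z^2 -7·z.
The resulting polynomial has degree 2 and real coefficients as required.

p(z) = z^2 -7·z.


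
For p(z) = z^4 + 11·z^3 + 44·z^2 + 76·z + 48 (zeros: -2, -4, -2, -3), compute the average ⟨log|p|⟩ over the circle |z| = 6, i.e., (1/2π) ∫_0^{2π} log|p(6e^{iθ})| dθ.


Zeros: -4, -3, -2, -2; r = 6.
Inside |z| < r: -4, -3, -2, -2. Outside (|z| ≥ r): ∅.
p(0) = 48, so log|p(0)| = log(48) = 3.8712.
Apply Jensen: I(r) = log|p(0)| + Σ_k log(r/|z_k|), summed over zeros inside |z| < r.
  log(r/|z_k|) for z_k = -2: log(6/2) = 1.0986
  log(r/|z_k|) for z_k = -4: log(6/4) = 0.4055
  log(r/|z_k|) for z_k = -2: log(6/2) = 1.0986
  log(r/|z_k|) for z_k = -3: log(6/3) = 0.6931
Sum over inside zeros: 3.2958.
I(r) = log|p(0)| + (inside sum) = 3.8712 + 3.2958 = 7.1670.
Closed form (all zeros inside, monic): I(r) = n·log(r) = 4·log(6) = 7.1670. ✓

I(r) ≈ 7.1670.


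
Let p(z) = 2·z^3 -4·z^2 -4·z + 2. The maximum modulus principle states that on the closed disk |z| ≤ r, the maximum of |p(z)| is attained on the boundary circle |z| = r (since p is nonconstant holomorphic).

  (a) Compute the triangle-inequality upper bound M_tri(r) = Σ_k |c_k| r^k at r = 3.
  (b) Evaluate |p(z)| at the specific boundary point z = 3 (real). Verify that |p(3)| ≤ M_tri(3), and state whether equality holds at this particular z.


Coefficients: c_0 = 2, c_1 = -4, c_2 = -4, c_3 = 2. Radius r = 3.
Part (a). Triangle bound: M_tri(r) = Σ_k |c_k| r^k
  = |2|·3^0 + |-4|·3^1 + |-4|·3^2 + |2|·3^3
  = 2 + 12 + 36 + 54 = 104.
This bounds M(r) := max_{|z|=r} |p(z)| from above; equality holds iff all terms c_k z^k can be made to align in phase at a single z on |z|=r.
Part (b). At z = 3 (real, on the circle |z| = r):
  p(3) = (2)·3^0 + (-4)·3^1 + (-4)·3^2 + (2)·3^3 = 8.
  |p(3)| = 8.
Check: |p(3)| = 8 ≤ 104 = M_tri(3). ✓ Equality does not hold at z = 3 (the coefficients have mixed signs, so the terms do not all align in phase there).

M_tri(3) = 104; |p(3)| = 8; equality at z=3: no.


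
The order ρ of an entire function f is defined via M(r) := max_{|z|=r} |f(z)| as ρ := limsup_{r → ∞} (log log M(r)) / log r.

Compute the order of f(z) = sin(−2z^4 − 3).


Write sin(w) = (e^{iw} ± e^{−iw})/(2 or 2i), so |sin(w)| ≤ e^{|w|}. With w = −2z^4 − 3, |w| ≤ 2r^4 + 3 on |z|=r, giving M(r) ≤ e^{2r^4 + 3} and ρ ≤ 4. For the lower bound, choose z on |z|=r with -2z^4 purely imaginary of modulus 2r^4; then |sin(−2z^4 − 3)| grows like e^{2r^4}/2, so ρ ≥ 4. Hence ρ = 4.
Therefore ρ = 4.

Order ρ = 4.


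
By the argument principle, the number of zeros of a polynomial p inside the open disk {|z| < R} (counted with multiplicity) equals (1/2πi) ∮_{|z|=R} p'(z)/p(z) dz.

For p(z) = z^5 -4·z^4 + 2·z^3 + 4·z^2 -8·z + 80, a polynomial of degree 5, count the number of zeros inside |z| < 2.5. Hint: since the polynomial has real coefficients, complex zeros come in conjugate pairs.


The zeros of p are: (0 + 2i), (0 - 2i), (3 + 1i), (3 - 1i), -2.
Their magnitudes are: 2, 2, 3.162, 3.162, 2.
Zeros with |z| < R = 2.5: (0 + 2i), (0 - 2i), -2.
Count = 3.
By the argument principle, (1/2πi) ∮_{|z|=R} p'(z)/p(z) dz equals exactly this count.

Number of zeros inside |z| < 2.5: 3.


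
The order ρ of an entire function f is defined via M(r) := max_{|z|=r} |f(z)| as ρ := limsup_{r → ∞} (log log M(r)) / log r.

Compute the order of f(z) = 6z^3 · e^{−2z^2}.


M(r) = max_{|z|=r} |6|·|z|^3·|e^{−2z^2}| = 6·r^3 · e^{2r^2} (the factors attain their maxima compatibly on |z|=r). Then log M(r) = log 6 + 3·log r + 2r^2, dominated by the last term, so log log M(r) ~ 2·log r. The polynomial factor 6z^3 contributes only a log r term and does not affect the order. ρ = 2.
Therefore ρ = 2.

Order ρ = 2.


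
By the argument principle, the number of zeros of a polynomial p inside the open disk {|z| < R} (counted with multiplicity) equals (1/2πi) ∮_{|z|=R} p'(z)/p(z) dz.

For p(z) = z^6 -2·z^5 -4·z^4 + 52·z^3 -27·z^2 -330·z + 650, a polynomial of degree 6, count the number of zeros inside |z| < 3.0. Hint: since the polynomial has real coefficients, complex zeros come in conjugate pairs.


The zeros of p are: (2 + 3i), (2 - 3i), (-3 + 1i), (-3 - 1i), (2 + 1i), (2 - 1i).
Their magnitudes are: 3.606, 3.606, 3.162, 3.162, 2.236, 2.236.
Zeros with |z| < R = 3.0: (2 + 1i), (2 - 1i).
Count = 2.
By the argument principle, (1/2πi) ∮_{|z|=R} p'(z)/p(z) dz equals exactly this count.

Number of zeros inside |z| < 3.0: 2.


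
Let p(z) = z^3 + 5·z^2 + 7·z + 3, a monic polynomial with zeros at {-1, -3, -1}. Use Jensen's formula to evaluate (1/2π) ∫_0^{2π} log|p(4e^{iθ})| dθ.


Zeros: -3, -1, -1; r = 4.
Inside |z| < r: -3, -1, -1. Outside (|z| ≥ r): ∅.
p(0) = 3, so log|p(0)| = log(3) = 1.0986.
Apply Jensen: I(r) = log|p(0)| + Σ_k log(r/|z_k|), summed over zeros inside |z| < r.
  log(r/|z_k|) for z_k = -1: log(4/1) = 1.3863
  log(r/|z_k|) for z_k = -3: log(4/3) = 0.2877
  log(r/|z_k|) for z_k = -1: log(4/1) = 1.3863
Sum over inside zeros: 3.0603.
I(r) = log|p(0)| + (inside sum) = 1.0986 + 3.0603 = 4.1589.
Closed form (all zeros inside, monic): I(r) = n·log(r) = 3·log(4) = 4.1589. ✓

I(r) ≈ 4.1589.


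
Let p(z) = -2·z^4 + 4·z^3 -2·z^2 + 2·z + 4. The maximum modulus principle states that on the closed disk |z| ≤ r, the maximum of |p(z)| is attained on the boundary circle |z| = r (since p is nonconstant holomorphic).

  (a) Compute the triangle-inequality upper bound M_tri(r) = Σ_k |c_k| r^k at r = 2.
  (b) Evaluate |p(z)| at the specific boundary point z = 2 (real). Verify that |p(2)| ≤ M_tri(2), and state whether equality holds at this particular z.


Coefficients: c_0 = 4, c_1 = 2, c_2 = -2, c_3 = 4, c_4 = -2. Radius r = 2.
Part (a). Triangle bound: M_tri(r) = Σ_k |c_k| r^k
  = |4|·2^0 + |2|·2^1 + |-2|·2^2 + |4|·2^3 + |-2|·2^4
  = 4 + 4 + 8 + 32 + 32 = 80.
This bounds M(r) := max_{|z|=r} |p(z)| from above; equality holds iff all terms c_k z^k can be made to align in phase at a single z on |z|=r.
Part (b). At z = 2 (real, on the circle |z| = r):
  p(2) = (4)·2^0 + (2)·2^1 + (-2)·2^2 + (4)·2^3 + (-2)·2^4 = 0.
  |p(2)| = 0.
Check: |p(2)| = 0 ≤ 80 = M_tri(2). ✓ Equality does not hold at z = 2 (the coefficients have mixed signs, so the terms do not all align in phase there).

M_tri(2) = 80; |p(2)| = 0; equality at z=2: no.


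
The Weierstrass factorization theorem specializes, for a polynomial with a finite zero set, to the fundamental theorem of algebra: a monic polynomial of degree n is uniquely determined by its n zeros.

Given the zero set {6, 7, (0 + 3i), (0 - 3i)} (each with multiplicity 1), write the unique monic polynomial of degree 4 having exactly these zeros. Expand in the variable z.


The polynomial is p(z) = ∏_{α ∈ S} (z − α), where S = {6, 7, (0 + 3i), (0 - 3i)}.
Expanding the product yields: p(z) = z^4 -13·z^3 + 51·z^2 -117·z + 378.
Note conjugate pairs combine to real quadratics: (z − (0+3i))(z − (0−3i)) = z² + 9.
The resulting polynomial has degree 4 and real coefficients as required.

p(z) = z^4 -13·z^3 + 51·z^2 -117·z + 378.


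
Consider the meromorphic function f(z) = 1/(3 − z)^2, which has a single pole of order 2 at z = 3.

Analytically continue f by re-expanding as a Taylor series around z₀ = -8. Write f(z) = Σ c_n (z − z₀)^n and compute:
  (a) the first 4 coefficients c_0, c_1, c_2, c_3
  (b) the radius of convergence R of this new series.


Let w = z − z₀, so z = z₀ + w.
Then 3 − z = 3 − (z₀ + w) = (3 − z₀) − w = 11 − w.
f(z) = 1/(11 − w)^2 = (1/(11)^2) · (1 − w/(11))^{−2}.
By the binomial series (1−u)^{−2} = Σ_{n≥0} C(n+1, 1) u^n for |u|<1, with u = w/(11):
  c_n = C(n+1, 1) / (11)^(n+2).
  c_0 = 1/(11)^2 = 1/121.
  c_1 = 2/(11)^3 = 2/1331.
  c_2 = 3/(11)^4 = 3/14641.
  c_3 = 4/(11)^5 = 4/161051.
The series is valid for |w/d| < 1, i.e. |z − z₀| < |d|.
Radius of convergence: R = |3 − z₀| = |11| = 11 (distance from z₀ to the singularity z = 3).

c_0 = 1/121, c_1 = 2/1331, c_2 = 3/14641, c_3 = 4/161051; R = 11.


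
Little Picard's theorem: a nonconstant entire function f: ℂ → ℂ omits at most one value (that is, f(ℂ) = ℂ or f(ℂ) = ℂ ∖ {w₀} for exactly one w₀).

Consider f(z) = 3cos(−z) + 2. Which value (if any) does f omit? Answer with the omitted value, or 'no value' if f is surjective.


Little Picard bounds the complement of f(ℂ) to at most one point.
cos is entire and surjective onto ℂ: for every w ∈ ℂ, cos(ζ) = w has a solution ζ ∈ ℂ (e.g., via the complex inverse arccos). With ζ = −z this gives z = ζ/(-1). Then 3·cos(−z) takes every value in 3·ℂ = ℂ, and adding 2 is a bijection of ℂ. So f is surjective and omits no value. (Note: only on the real line is cos bounded by [−1, 1].)

Omitted value: no value.


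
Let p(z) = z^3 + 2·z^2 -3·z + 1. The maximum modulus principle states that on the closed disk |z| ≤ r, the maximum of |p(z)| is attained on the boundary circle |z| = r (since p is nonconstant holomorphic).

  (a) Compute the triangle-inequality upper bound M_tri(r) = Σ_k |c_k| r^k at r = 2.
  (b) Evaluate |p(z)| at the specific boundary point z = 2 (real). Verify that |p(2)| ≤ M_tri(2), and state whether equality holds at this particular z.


Coefficients: c_0 = 1, c_1 = -3, c_2 = 2, c_3 = 1. Radius r = 2.
Part (a). Triangle bound: M_tri(r) = Σ_k |c_k| r^k
  = |1|·2^0 + |-3|·2^1 + |2|·2^2 + |1|·2^3
  = 1 + 6 + 8 + 8 = 23.
This bounds M(r) := max_{|z|=r} |p(z)| from above; equality holds iff all terms c_k z^k can be made to align in phase at a single z on |z|=r.
Part (b). At z = 2 (real, on the circle |z| = r):
  p(2) = (1)·2^0 + (-3)·2^1 + (2)·2^2 + (1)·2^3 = 11.
  |p(2)| = 11.
Check: |p(2)| = 11 ≤ 23 = M_tri(2). ✓ Equality does not hold at z = 2 (the coefficients have mixed signs, so the terms do not all align in phase there).

M_tri(2) = 23; |p(2)| = 11; equality at z=2: no.


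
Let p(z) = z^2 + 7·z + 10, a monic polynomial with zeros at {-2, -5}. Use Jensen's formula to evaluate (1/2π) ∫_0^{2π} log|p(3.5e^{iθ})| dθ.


Zeros: -5, -2; r = 3.5.
Inside |z| < r: -2. Outside (|z| ≥ r): -5.
p(0) = 10, so log|p(0)| = log(10) = 2.3026.
Apply Jensen: I(r) = log|p(0)| + Σ_k log(r/|z_k|), summed over zeros inside |z| < r.
  log(r/|z_k|) for z_k = -2: log(3.5/2) = 0.5596
  Outside zeros (-5) contribute nothing to the Jensen sum.
Sum over inside zeros: 0.5596.
I(r) = log|p(0)| + (inside sum) = 2.3026 + 0.5596 = 2.8622.
Note: since some zeros are outside |z| ≤ r, the simplified n·log(r) form does NOT apply — only the inside zeros contribute.

I(r) ≈ 2.8622.
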